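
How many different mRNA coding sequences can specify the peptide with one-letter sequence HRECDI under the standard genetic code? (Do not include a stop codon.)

His: 2 codons.
Arg: 6 codons.
Glu: 2 codons.
Cys: 2 codons.
Asp: 2 codons.
Ile: 3 codons.
2 × 6 × 2 × 2 × 2 × 3 = 288.

288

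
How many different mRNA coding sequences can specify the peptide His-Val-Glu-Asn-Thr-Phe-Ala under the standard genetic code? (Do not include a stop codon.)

1024

His: 2 codons.
Val: 4 codons.
Glu: 2 codons.
Asn: 2 codons.
Thr: 4 codons.
Phe: 2 codons.
Ala: 4 codons.
2 × 4 × 2 × 2 × 4 × 2 × 4 = 1024.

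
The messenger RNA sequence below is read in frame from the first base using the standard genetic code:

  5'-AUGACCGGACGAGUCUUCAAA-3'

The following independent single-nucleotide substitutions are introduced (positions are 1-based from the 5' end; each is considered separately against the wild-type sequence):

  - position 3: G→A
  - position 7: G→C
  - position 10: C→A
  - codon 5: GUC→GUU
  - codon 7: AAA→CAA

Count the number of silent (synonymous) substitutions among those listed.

Codon 1: AUG (Met) → AUA (Ile) — missense.
Codon 3: GGA (Gly) → CGA (Arg) — missense.
Codon 4: CGA (Arg) → AGA (Arg) — synonymous.
Codon 5: GUC (Val) → GUU (Val) — synonymous.
Codon 7: AAA (Lys) → CAA (Gln) — missense.
Synonymous: 2 of 5.

2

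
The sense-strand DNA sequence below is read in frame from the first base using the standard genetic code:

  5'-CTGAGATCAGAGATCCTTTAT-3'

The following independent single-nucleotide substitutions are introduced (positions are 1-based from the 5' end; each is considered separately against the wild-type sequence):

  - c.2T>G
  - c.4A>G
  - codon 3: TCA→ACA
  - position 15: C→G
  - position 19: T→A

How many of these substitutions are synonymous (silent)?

0

Codon 1: CTG (Leu) → CGG (Arg) — missense.
Codon 2: AGA (Arg) → GGA (Gly) — missense.
Codon 3: TCA (Ser) → ACA (Thr) — missense.
Codon 5: ATC (Ile) → ATG (Met) — missense.
Codon 7: TAT (Tyr) → AAT (Asn) — missense.
Synonymous: 0 of 5.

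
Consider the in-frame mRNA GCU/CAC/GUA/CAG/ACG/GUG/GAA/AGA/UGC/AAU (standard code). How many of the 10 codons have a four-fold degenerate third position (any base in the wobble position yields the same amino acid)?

Codon 1 GCU (Ala): third position 4-fold.
Codon 2 CAC (His): third position 2-fold.
Codon 3 GUA (Val): third position 4-fold.
Codon 4 CAG (Gln): third position 2-fold.
Codon 5 ACG (Thr): third position 4-fold.
Codon 6 GUG (Val): third position 4-fold.
Codon 7 GAA (Glu): third position 2-fold.
Codon 8 AGA (Arg): third position 2-fold.
Codon 9 UGC (Cys): third position 2-fold.
Codon 10 AAU (Asn): third position 2-fold.
Four-fold degenerate third positions: 4.

4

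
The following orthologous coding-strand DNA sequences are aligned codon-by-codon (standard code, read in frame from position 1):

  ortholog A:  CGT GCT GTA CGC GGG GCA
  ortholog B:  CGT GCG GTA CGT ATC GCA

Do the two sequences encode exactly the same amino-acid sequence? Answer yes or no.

no

Codon 1: CGT Arg / CGT Arg — identical.
Codon 2: GCT Ala / GCG Ala — synonymous.
Codon 3: GTA Val / GTA Val — identical.
Codon 4: CGC Arg / CGT Arg — synonymous.
Codon 5: GGG Gly / ATC Ile — nonsynonymous.
Codon 6: GCA Ala / GCA Ala — identical.
Nonsynonymous differences: 1 → different protein.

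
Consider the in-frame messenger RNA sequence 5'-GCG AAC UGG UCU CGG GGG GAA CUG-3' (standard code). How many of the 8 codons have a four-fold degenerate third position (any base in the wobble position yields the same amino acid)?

Codon 1 GCG (Ala): third position 4-fold.
Codon 2 AAC (Asn): third position 2-fold.
Codon 3 UGG (Trp): third position 1-fold.
Codon 4 UCU (Ser): third position 4-fold.
Codon 5 CGG (Arg): third position 4-fold.
Codon 6 GGG (Gly): third position 4-fold.
Codon 7 GAA (Glu): third position 2-fold.
Codon 8 CUG (Leu): third position 4-fold.
Four-fold degenerate third positions: 5.

5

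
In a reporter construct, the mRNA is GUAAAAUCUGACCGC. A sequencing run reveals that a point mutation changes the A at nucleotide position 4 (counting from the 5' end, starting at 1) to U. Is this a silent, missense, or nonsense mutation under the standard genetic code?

nonsense

Position 4 falls in codon 2: AAA → Lys.
After the substitution the codon is UAA → Stop.
The new codon is a stop codon, so this is a nonsense mutation.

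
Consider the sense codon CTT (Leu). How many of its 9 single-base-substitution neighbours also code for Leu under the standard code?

3

Position 1: none → 0 synonymous.
Position 2: none → 0 synonymous.
Position 3: CTC, CTA, CTG → 3 synonymous.
Total: 0 + 0 + 3 = 3.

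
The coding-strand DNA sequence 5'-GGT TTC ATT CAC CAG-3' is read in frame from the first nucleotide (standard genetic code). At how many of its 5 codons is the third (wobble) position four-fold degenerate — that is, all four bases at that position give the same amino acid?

Codon 1 GGT (Gly): third position 4-fold.
Codon 2 TTC (Phe): third position 2-fold.
Codon 3 ATT (Ile): third position 3-fold.
Codon 4 CAC (His): third position 2-fold.
Codon 5 CAG (Gln): third position 2-fold.
Four-fold degenerate third positions: 1.

1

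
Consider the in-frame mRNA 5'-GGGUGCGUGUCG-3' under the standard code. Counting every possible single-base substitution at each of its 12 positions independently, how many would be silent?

Codon 1 (GGG, Gly): 3 synonymous substitutions.
Codon 2 (UGC, Cys): 1 synonymous substitution.
Codon 3 (GUG, Val): 3 synonymous substitutions.
Codon 4 (UCG, Ser): 3 synonymous substitutions.
Total: 3 + 1 + 3 + 3 = 10.

10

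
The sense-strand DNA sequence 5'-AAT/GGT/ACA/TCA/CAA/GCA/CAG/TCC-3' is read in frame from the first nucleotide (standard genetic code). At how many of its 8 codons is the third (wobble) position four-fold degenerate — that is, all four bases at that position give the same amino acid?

5

Codon 1 AAT (Asn): third position 2-fold.
Codon 2 GGT (Gly): third position 4-fold.
Codon 3 ACA (Thr): third position 4-fold.
Codon 4 TCA (Ser): third position 4-fold.
Codon 5 CAA (Gln): third position 2-fold.
Codon 6 GCA (Ala): third position 4-fold.
Codon 7 CAG (Gln): third position 2-fold.
Codon 8 TCC (Ser): third position 4-fold.
Four-fold degenerate third positions: 5.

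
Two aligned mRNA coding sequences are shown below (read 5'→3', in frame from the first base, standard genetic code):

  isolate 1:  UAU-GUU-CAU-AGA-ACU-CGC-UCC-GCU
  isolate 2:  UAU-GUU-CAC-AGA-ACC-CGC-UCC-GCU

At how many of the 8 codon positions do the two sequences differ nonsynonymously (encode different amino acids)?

Codon 1: UAU Tyr / UAU Tyr — identical.
Codon 2: GUU Val / GUU Val — identical.
Codon 3: CAU His / CAC His — synonymous.
Codon 4: AGA Arg / AGA Arg — identical.
Codon 5: ACU Thr / ACC Thr — synonymous.
Codon 6: CGC Arg / CGC Arg — identical.
Codon 7: UCC Ser / UCC Ser — identical.
Codon 8: GCU Ala / GCU Ala — identical.
Nonsynonymous differences: 0.

0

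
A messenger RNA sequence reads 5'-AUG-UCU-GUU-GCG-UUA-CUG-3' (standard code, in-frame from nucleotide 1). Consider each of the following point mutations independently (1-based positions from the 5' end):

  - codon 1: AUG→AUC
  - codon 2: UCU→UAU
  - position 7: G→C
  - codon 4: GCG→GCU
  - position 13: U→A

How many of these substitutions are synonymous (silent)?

Codon 1: AUG (Met) → AUC (Ile) — missense.
Codon 2: UCU (Ser) → UAU (Tyr) — missense.
Codon 3: GUU (Val) → CUU (Leu) — missense.
Codon 4: GCG (Ala) → GCU (Ala) — synonymous.
Codon 5: UUA (Leu) → AUA (Ile) — missense.
Synonymous: 1 of 5.

1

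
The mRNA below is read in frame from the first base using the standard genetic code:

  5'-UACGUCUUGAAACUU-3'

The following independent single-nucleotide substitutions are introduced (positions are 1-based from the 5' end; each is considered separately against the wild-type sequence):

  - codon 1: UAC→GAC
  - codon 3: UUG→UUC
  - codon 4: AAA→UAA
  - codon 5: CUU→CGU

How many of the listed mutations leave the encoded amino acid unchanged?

Codon 1: UAC (Tyr) → GAC (Asp) — missense.
Codon 3: UUG (Leu) → UUC (Phe) — missense.
Codon 4: AAA (Lys) → UAA (Stop) — nonsense.
Codon 5: CUU (Leu) → CGU (Arg) — missense.
Synonymous: 0 of 4.

0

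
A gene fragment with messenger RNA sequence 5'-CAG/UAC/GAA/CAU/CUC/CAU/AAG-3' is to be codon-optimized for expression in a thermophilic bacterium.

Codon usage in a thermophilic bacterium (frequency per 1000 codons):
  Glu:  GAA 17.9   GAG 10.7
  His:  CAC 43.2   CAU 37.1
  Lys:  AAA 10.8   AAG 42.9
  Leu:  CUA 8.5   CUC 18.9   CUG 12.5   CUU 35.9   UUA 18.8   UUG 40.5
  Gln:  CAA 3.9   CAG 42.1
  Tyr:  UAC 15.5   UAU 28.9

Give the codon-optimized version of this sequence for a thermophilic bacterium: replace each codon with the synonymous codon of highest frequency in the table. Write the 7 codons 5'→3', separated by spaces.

Codon 1 (Gln): best is CAG at 42.1.
Codon 2 (Tyr): best is UAU at 28.9.
Codon 3 (Glu): best is GAA at 17.9.
Codon 4 (His): best is CAC at 43.2.
Codon 5 (Leu): best is UUG at 40.5.
Codon 6 (His): best is CAC at 43.2.
Codon 7 (Lys): best is AAG at 42.9.

CAG UAU GAA CAC UUG CAC AAG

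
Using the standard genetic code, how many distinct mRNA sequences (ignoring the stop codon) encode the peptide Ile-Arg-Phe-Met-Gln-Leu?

432

Ile: 3 codons.
Arg: 6 codons.
Phe: 2 codons.
Met: 1 codon.
Gln: 2 codons.
Leu: 6 codons.
3 × 6 × 2 × 1 × 2 × 6 = 432.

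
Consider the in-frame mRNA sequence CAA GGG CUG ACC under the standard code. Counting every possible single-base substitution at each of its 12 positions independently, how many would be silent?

Codon 1 (CAA, Gln): 1 synonymous substitution.
Codon 2 (GGG, Gly): 3 synonymous substitutions.
Codon 3 (CUG, Leu): 4 synonymous substitutions.
Codon 4 (ACC, Thr): 3 synonymous substitutions.
Total: 1 + 3 + 4 + 3 = 11.

11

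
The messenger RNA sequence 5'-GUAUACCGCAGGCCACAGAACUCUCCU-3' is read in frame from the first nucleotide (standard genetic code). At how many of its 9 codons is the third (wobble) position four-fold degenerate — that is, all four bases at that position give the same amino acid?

Codon 1 GUA (Val): third position 4-fold.
Codon 2 UAC (Tyr): third position 2-fold.
Codon 3 CGC (Arg): third position 4-fold.
Codon 4 AGG (Arg): third position 2-fold.
Codon 5 CCA (Pro): third position 4-fold.
Codon 6 CAG (Gln): third position 2-fold.
Codon 7 AAC (Asn): third position 2-fold.
Codon 8 UCU (Ser): third position 4-fold.
Codon 9 CCU (Pro): third position 4-fold.
Four-fold degenerate third positions: 5.

5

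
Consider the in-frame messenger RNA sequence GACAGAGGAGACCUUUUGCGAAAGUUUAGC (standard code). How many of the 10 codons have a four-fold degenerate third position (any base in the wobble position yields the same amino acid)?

3

Codon 1 GAC (Asp): third position 2-fold.
Codon 2 AGA (Arg): third position 2-fold.
Codon 3 GGA (Gly): third position 4-fold.
Codon 4 GAC (Asp): third position 2-fold.
Codon 5 CUU (Leu): third position 4-fold.
Codon 6 UUG (Leu): third position 2-fold.
Codon 7 CGA (Arg): third position 4-fold.
Codon 8 AAG (Lys): third position 2-fold.
Codon 9 UUU (Phe): third position 2-fold.
Codon 10 AGC (Ser): third position 2-fold.
Four-fold degenerate third positions: 3.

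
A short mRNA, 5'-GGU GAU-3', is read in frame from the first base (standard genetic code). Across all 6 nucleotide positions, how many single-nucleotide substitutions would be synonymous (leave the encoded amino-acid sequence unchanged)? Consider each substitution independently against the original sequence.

Codon 1 (GGU, Gly): 3 synonymous substitutions.
Codon 2 (GAU, Asp): 1 synonymous substitution.
Total: 3 + 1 = 4.

4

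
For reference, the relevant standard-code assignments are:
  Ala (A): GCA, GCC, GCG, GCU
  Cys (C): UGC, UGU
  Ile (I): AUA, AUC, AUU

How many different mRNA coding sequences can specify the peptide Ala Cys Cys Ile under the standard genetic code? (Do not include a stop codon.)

Ala: 4 codons.
Cys: 2 codons.
Cys: 2 codons.
Ile: 3 codons.
4 × 2 × 2 × 3 = 48.

48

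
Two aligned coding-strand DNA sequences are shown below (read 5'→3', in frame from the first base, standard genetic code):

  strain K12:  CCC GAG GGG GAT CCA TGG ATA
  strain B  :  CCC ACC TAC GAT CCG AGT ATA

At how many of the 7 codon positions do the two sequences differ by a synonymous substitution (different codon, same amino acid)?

1

Codon 1: CCC Pro / CCC Pro — identical.
Codon 2: GAG Glu / ACC Thr — nonsynonymous.
Codon 3: GGG Gly / TAC Tyr — nonsynonymous.
Codon 4: GAT Asp / GAT Asp — identical.
Codon 5: CCA Pro / CCG Pro — synonymous.
Codon 6: TGG Trp / AGT Ser — nonsynonymous.
Codon 7: ATA Ile / ATA Ile — identical.
Synonymous differences: 1.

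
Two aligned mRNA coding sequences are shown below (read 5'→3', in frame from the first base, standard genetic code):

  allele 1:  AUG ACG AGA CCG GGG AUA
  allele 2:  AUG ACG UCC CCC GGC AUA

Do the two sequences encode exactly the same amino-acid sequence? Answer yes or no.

Codon 1: AUG Met / AUG Met — identical.
Codon 2: ACG Thr / ACG Thr — identical.
Codon 3: AGA Arg / UCC Ser — nonsynonymous.
Codon 4: CCG Pro / CCC Pro — synonymous.
Codon 5: GGG Gly / GGC Gly — synonymous.
Codon 6: AUA Ile / AUA Ile — identical.
Nonsynonymous differences: 1 → different protein.

no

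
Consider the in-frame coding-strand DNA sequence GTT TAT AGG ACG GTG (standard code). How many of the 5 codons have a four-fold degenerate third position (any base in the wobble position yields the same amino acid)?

Codon 1 GTT (Val): third position 4-fold.
Codon 2 TAT (Tyr): third position 2-fold.
Codon 3 AGG (Arg): third position 2-fold.
Codon 4 ACG (Thr): third position 4-fold.
Codon 5 GTG (Val): third position 4-fold.
Four-fold degenerate third positions: 3.

3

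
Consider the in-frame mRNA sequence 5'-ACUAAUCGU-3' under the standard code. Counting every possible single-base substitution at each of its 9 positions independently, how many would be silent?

Codon 1 (ACU, Thr): 3 synonymous substitutions.
Codon 2 (AAU, Asn): 1 synonymous substitution.
Codon 3 (CGU, Arg): 3 synonymous substitutions.
Total: 3 + 1 + 3 = 7.

7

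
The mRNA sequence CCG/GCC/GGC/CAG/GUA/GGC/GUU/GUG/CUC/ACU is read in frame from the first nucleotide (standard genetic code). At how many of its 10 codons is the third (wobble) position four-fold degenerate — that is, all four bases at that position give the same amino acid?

Codon 1 CCG (Pro): third position 4-fold.
Codon 2 GCC (Ala): third position 4-fold.
Codon 3 GGC (Gly): third position 4-fold.
Codon 4 CAG (Gln): third position 2-fold.
Codon 5 GUA (Val): third position 4-fold.
Codon 6 GGC (Gly): third position 4-fold.
Codon 7 GUU (Val): third position 4-fold.
Codon 8 GUG (Val): third position 4-fold.
Codon 9 CUC (Leu): third position 4-fold.
Codon 10 ACU (Thr): third position 4-fold.
Four-fold degenerate third positions: 9.

9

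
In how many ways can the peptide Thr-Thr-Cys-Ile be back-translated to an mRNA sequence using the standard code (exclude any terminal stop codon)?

Thr: 4 codons.
Thr: 4 codons.
Cys: 2 codons.
Ile: 3 codons.
4 × 4 × 2 × 3 = 96.

96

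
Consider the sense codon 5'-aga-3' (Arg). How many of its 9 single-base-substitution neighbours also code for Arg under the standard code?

Position 1: CGA → 1 synonymous.
Position 2: none → 0 synonymous.
Position 3: AGG → 1 synonymous.
Total: 1 + 0 + 1 = 2.

2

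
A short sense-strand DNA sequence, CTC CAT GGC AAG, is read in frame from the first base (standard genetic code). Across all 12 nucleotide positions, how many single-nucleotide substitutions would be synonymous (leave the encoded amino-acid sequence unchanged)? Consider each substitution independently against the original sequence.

Codon 1 (CTC, Leu): 3 synonymous substitutions.
Codon 2 (CAT, His): 1 synonymous substitution.
Codon 3 (GGC, Gly): 3 synonymous substitutions.
Codon 4 (AAG, Lys): 1 synonymous substitution.
Total: 3 + 1 + 3 + 1 = 8.

8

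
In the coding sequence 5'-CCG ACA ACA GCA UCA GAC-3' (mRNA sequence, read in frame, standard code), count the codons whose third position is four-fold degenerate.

Codon 1 CCG (Pro): third position 4-fold.
Codon 2 ACA (Thr): third position 4-fold.
Codon 3 ACA (Thr): third position 4-fold.
Codon 4 GCA (Ala): third position 4-fold.
Codon 5 UCA (Ser): third position 4-fold.
Codon 6 GAC (Asp): third position 2-fold.
Four-fold degenerate third positions: 5.

5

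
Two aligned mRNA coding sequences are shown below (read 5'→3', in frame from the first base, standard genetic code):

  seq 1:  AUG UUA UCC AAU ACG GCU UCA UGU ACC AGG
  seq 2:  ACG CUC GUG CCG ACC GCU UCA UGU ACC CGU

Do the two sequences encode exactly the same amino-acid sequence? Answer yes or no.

no

Codon 1: AUG Met / ACG Thr — nonsynonymous.
Codon 2: UUA Leu / CUC Leu — synonymous.
Codon 3: UCC Ser / GUG Val — nonsynonymous.
Codon 4: AAU Asn / CCG Pro — nonsynonymous.
Codon 5: ACG Thr / ACC Thr — synonymous.
Codon 6: GCU Ala / GCU Ala — identical.
Codon 7: UCA Ser / UCA Ser — identical.
Codon 8: UGU Cys / UGU Cys — identical.
Codon 9: ACC Thr / ACC Thr — identical.
Codon 10: AGG Arg / CGU Arg — synonymous.
Nonsynonymous differences: 3 → different protein.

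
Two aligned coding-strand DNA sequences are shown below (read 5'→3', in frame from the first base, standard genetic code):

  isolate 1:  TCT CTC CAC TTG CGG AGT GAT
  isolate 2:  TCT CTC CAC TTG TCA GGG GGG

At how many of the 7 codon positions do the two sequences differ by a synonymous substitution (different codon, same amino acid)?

Codon 1: TCT Ser / TCT Ser — identical.
Codon 2: CTC Leu / CTC Leu — identical.
Codon 3: CAC His / CAC His — identical.
Codon 4: TTG Leu / TTG Leu — identical.
Codon 5: CGG Arg / TCA Ser — nonsynonymous.
Codon 6: AGT Ser / GGG Gly — nonsynonymous.
Codon 7: GAT Asp / GGG Gly — nonsynonymous.
Synonymous differences: 0.

0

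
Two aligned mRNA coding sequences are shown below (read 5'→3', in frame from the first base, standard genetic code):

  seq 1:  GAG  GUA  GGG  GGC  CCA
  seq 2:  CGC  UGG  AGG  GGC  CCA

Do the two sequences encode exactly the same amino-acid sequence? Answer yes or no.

Codon 1: GAG Glu / CGC Arg — nonsynonymous.
Codon 2: GUA Val / UGG Trp — nonsynonymous.
Codon 3: GGG Gly / AGG Arg — nonsynonymous.
Codon 4: GGC Gly / GGC Gly — identical.
Codon 5: CCA Pro / CCA Pro — identical.
Nonsynonymous differences: 3 → different protein.

no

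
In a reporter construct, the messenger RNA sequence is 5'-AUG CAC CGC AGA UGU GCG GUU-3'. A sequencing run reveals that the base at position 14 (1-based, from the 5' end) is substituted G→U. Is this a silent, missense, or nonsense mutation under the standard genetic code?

Position 14 falls in codon 5: UGU → Cys.
After the substitution the codon is UUU → Phe.
Cys ≠ Phe, so this is a missense mutation.

missense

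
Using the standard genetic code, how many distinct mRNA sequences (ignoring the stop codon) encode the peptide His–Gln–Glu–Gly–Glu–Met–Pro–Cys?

His: 2 codons.
Gln: 2 codons.
Glu: 2 codons.
Gly: 4 codons.
Glu: 2 codons.
Met: 1 codon.
Pro: 4 codons.
Cys: 2 codons.
2 × 2 × 2 × 4 × 2 × 1 × 4 × 2 = 512.

512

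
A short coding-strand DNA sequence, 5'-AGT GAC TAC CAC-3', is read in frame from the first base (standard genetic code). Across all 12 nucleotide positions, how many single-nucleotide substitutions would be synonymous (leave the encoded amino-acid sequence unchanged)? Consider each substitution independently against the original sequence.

Codon 1 (AGT, Ser): 1 synonymous substitution.
Codon 2 (GAC, Asp): 1 synonymous substitution.
Codon 3 (TAC, Tyr): 1 synonymous substitution.
Codon 4 (CAC, His): 1 synonymous substitution.
Total: 1 + 1 + 1 + 1 = 4.

4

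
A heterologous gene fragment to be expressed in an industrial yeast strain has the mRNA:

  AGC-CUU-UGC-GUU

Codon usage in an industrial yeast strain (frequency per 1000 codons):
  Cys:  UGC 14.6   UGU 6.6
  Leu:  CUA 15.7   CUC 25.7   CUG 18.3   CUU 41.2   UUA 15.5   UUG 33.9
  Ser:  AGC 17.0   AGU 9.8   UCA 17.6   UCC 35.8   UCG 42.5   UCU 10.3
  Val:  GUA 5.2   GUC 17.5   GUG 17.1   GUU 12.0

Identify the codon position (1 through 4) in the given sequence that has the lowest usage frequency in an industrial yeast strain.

Codon 1 AGC (Ser): 17.0 per 1000.
Codon 2 CUU (Leu): 41.2 per 1000.
Codon 3 UGC (Cys): 14.6 per 1000.
Codon 4 GUU (Val): 12.0 per 1000.
Lowest frequency is 12.0 at codon 4.

4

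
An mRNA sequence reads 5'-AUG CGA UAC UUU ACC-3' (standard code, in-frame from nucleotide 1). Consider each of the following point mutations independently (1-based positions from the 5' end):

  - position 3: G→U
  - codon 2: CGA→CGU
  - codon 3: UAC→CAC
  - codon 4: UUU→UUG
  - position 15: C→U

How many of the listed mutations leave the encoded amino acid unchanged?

2

Codon 1: AUG (Met) → AUU (Ile) — missense.
Codon 2: CGA (Arg) → CGU (Arg) — synonymous.
Codon 3: UAC (Tyr) → CAC (His) — missense.
Codon 4: UUU (Phe) → UUG (Leu) — missense.
Codon 5: ACC (Thr) → ACU (Thr) — synonymous.
Synonymous: 2 of 5.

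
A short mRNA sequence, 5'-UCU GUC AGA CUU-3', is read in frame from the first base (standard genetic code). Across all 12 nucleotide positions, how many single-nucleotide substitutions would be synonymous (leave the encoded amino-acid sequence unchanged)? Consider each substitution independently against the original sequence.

Codon 1 (UCU, Ser): 3 synonymous substitutions.
Codon 2 (GUC, Val): 3 synonymous substitutions.
Codon 3 (AGA, Arg): 2 synonymous substitutions.
Codon 4 (CUU, Leu): 3 synonymous substitutions.
Total: 3 + 3 + 2 + 3 = 11.

11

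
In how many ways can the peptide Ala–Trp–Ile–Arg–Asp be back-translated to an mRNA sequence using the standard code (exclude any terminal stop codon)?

144

Ala: 4 codons.
Trp: 1 codon.
Ile: 3 codons.
Arg: 6 codons.
Asp: 2 codons.
4 × 1 × 3 × 6 × 2 = 144.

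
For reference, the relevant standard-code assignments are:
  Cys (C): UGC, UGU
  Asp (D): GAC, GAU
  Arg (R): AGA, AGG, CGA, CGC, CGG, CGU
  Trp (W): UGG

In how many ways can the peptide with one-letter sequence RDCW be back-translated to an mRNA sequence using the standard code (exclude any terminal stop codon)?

Arg: 6 codons.
Asp: 2 codons.
Cys: 2 codons.
Trp: 1 codon.
6 × 2 × 2 × 1 = 24.

24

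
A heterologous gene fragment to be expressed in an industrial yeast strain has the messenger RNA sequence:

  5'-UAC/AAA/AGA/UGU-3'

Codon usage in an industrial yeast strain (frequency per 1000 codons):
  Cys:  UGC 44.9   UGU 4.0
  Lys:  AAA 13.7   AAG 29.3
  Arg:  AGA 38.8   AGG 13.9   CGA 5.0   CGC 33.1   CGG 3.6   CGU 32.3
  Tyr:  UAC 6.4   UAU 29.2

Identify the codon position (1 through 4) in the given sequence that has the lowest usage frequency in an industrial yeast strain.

Codon 1 UAC (Tyr): 6.4 per 1000.
Codon 2 AAA (Lys): 13.7 per 1000.
Codon 3 AGA (Arg): 38.8 per 1000.
Codon 4 UGU (Cys): 4.0 per 1000.
Lowest frequency is 4.0 at codon 4.

4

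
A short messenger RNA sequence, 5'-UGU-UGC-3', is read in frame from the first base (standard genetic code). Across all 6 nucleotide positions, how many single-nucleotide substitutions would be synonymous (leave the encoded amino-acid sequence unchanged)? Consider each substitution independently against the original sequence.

Codon 1 (UGU, Cys): 1 synonymous substitution.
Codon 2 (UGC, Cys): 1 synonymous substitution.
Total: 1 + 1 = 2.

2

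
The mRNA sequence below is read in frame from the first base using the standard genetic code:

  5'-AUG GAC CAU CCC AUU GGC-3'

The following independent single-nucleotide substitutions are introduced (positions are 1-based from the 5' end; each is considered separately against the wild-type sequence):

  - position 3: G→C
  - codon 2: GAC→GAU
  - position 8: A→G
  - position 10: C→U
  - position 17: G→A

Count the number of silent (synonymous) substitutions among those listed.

Codon 1: AUG (Met) → AUC (Ile) — missense.
Codon 2: GAC (Asp) → GAU (Asp) — synonymous.
Codon 3: CAU (His) → CGU (Arg) — missense.
Codon 4: CCC (Pro) → UCC (Ser) — missense.
Codon 6: GGC (Gly) → GAC (Asp) — missense.
Synonymous: 1 of 5.

1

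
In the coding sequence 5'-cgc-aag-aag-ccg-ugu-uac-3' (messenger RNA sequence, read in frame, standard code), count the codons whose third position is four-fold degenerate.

2

Codon 1 CGC (Arg): third position 4-fold.
Codon 2 AAG (Lys): third position 2-fold.
Codon 3 AAG (Lys): third position 2-fold.
Codon 4 CCG (Pro): third position 4-fold.
Codon 5 UGU (Cys): third position 2-fold.
Codon 6 UAC (Tyr): third position 2-fold.
Four-fold degenerate third positions: 2.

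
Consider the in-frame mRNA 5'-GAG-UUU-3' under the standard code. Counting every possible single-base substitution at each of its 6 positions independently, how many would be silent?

2

Codon 1 (GAG, Glu): 1 synonymous substitution.
Codon 2 (UUU, Phe): 1 synonymous substitution.
Total: 1 + 1 = 2.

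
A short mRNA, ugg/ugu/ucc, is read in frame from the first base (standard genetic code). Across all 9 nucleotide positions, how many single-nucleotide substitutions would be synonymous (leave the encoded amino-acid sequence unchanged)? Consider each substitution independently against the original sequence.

4

Codon 1 (UGG, Trp): 0 synonymous substitutions.
Codon 2 (UGU, Cys): 1 synonymous substitution.
Codon 3 (UCC, Ser): 3 synonymous substitutions.
Total: 0 + 1 + 3 = 4.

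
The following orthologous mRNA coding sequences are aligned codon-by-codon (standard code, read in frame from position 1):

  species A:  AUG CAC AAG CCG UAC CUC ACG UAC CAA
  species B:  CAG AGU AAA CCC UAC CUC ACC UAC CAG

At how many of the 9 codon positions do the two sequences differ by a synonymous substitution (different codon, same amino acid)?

Codon 1: AUG Met / CAG Gln — nonsynonymous.
Codon 2: CAC His / AGU Ser — nonsynonymous.
Codon 3: AAG Lys / AAA Lys — synonymous.
Codon 4: CCG Pro / CCC Pro — synonymous.
Codon 5: UAC Tyr / UAC Tyr — identical.
Codon 6: CUC Leu / CUC Leu — identical.
Codon 7: ACG Thr / ACC Thr — synonymous.
Codon 8: UAC Tyr / UAC Tyr — identical.
Codon 9: CAA Gln / CAG Gln — synonymous.
Synonymous differences: 4.

4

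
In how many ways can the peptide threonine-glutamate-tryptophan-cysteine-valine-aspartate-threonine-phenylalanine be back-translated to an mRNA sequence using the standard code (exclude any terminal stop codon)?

1024

Thr: 4 codons.
Glu: 2 codons.
Trp: 1 codon.
Cys: 2 codons.
Val: 4 codons.
Asp: 2 codons.
Thr: 4 codons.
Phe: 2 codons.
4 × 2 × 1 × 2 × 4 × 2 × 4 × 2 = 1024.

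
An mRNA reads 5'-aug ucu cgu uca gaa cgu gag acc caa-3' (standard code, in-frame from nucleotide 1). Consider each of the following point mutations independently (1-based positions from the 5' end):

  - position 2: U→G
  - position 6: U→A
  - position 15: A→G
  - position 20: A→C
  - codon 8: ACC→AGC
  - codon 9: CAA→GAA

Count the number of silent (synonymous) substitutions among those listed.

2

Codon 1: AUG (Met) → AGG (Arg) — missense.
Codon 2: UCU (Ser) → UCA (Ser) — synonymous.
Codon 5: GAA (Glu) → GAG (Glu) — synonymous.
Codon 7: GAG (Glu) → GCG (Ala) — missense.
Codon 8: ACC (Thr) → AGC (Ser) — missense.
Codon 9: CAA (Gln) → GAA (Glu) — missense.
Synonymous: 2 of 6.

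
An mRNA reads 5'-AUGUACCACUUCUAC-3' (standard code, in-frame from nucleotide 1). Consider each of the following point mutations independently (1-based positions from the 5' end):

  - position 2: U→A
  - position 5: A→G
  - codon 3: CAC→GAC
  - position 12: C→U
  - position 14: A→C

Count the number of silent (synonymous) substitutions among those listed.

1

Codon 1: AUG (Met) → AAG (Lys) — missense.
Codon 2: UAC (Tyr) → UGC (Cys) — missense.
Codon 3: CAC (His) → GAC (Asp) — missense.
Codon 4: UUC (Phe) → UUU (Phe) — synonymous.
Codon 5: UAC (Tyr) → UCC (Ser) — missense.
Synonymous: 1 of 5.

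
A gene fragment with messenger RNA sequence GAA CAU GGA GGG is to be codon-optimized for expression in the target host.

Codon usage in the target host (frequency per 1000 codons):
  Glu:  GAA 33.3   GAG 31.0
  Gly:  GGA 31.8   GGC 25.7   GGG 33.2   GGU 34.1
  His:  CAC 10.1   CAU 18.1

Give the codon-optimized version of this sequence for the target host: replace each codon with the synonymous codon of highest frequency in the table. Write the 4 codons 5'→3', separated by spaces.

Codon 1 (Glu): best is GAA at 33.3.
Codon 2 (His): best is CAU at 18.1.
Codon 3 (Gly): best is GGU at 34.1.
Codon 4 (Gly): best is GGU at 34.1.

GAA CAU GGU GGU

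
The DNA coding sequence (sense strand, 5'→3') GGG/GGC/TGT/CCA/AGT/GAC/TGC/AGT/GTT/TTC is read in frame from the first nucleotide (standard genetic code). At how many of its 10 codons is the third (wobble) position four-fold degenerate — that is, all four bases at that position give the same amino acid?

Codon 1 GGG (Gly): third position 4-fold.
Codon 2 GGC (Gly): third position 4-fold.
Codon 3 TGT (Cys): third position 2-fold.
Codon 4 CCA (Pro): third position 4-fold.
Codon 5 AGT (Ser): third position 2-fold.
Codon 6 GAC (Asp): third position 2-fold.
Codon 7 TGC (Cys): third position 2-fold.
Codon 8 AGT (Ser): third position 2-fold.
Codon 9 GTT (Val): third position 4-fold.
Codon 10 TTC (Phe): third position 2-fold.
Four-fold degenerate third positions: 4.

4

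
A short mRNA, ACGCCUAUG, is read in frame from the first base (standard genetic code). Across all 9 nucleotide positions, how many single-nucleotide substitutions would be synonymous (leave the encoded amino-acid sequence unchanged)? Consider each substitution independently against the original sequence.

6

Codon 1 (ACG, Thr): 3 synonymous substitutions.
Codon 2 (CCU, Pro): 3 synonymous substitutions.
Codon 3 (AUG, Met): 0 synonymous substitutions.
Total: 3 + 3 + 0 = 6.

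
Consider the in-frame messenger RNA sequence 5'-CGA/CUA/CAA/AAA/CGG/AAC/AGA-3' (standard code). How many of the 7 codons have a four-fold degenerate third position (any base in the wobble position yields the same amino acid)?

Codon 1 CGA (Arg): third position 4-fold.
Codon 2 CUA (Leu): third position 4-fold.
Codon 3 CAA (Gln): third position 2-fold.
Codon 4 AAA (Lys): third position 2-fold.
Codon 5 CGG (Arg): third position 4-fold.
Codon 6 AAC (Asn): third position 2-fold.
Codon 7 AGA (Arg): third position 2-fold.
Four-fold degenerate third positions: 3.

3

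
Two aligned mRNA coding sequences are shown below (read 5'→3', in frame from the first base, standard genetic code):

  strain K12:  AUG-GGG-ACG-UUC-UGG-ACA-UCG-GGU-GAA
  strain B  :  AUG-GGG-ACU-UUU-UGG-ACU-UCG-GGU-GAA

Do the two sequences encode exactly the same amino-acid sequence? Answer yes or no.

Codon 1: AUG Met / AUG Met — identical.
Codon 2: GGG Gly / GGG Gly — identical.
Codon 3: ACG Thr / ACU Thr — synonymous.
Codon 4: UUC Phe / UUU Phe — synonymous.
Codon 5: UGG Trp / UGG Trp — identical.
Codon 6: ACA Thr / ACU Thr — synonymous.
Codon 7: UCG Ser / UCG Ser — identical.
Codon 8: GGU Gly / GGU Gly — identical.
Codon 9: GAA Glu / GAA Glu — identical.
Nonsynonymous differences: 0 → same protein.

yes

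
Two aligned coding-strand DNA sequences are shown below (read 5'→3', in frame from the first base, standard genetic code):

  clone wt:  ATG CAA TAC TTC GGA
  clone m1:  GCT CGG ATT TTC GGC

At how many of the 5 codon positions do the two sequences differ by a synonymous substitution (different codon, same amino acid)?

1

Codon 1: ATG Met / GCT Ala — nonsynonymous.
Codon 2: CAA Gln / CGG Arg — nonsynonymous.
Codon 3: TAC Tyr / ATT Ile — nonsynonymous.
Codon 4: TTC Phe / TTC Phe — identical.
Codon 5: GGA Gly / GGC Gly — synonymous.
Synonymous differences: 1.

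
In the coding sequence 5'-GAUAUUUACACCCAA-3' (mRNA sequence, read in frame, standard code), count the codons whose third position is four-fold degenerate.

1

Codon 1 GAU (Asp): third position 2-fold.
Codon 2 AUU (Ile): third position 3-fold.
Codon 3 UAC (Tyr): third position 2-fold.
Codon 4 ACC (Thr): third position 4-fold.
Codon 5 CAA (Gln): third position 2-fold.
Four-fold degenerate third positions: 1.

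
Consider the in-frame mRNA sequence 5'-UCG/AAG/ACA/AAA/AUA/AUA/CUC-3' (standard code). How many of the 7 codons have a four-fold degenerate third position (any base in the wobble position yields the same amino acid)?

Codon 1 UCG (Ser): third position 4-fold.
Codon 2 AAG (Lys): third position 2-fold.
Codon 3 ACA (Thr): third position 4-fold.
Codon 4 AAA (Lys): third position 2-fold.
Codon 5 AUA (Ile): third position 3-fold.
Codon 6 AUA (Ile): third position 3-fold.
Codon 7 CUC (Leu): third position 4-fold.
Four-fold degenerate third positions: 3.

3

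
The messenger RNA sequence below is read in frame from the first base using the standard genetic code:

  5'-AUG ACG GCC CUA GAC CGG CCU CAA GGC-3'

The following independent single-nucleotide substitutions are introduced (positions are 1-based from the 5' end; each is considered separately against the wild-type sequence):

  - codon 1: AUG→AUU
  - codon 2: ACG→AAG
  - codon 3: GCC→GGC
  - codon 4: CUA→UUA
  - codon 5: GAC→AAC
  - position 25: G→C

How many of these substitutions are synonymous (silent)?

Codon 1: AUG (Met) → AUU (Ile) — missense.
Codon 2: ACG (Thr) → AAG (Lys) — missense.
Codon 3: GCC (Ala) → GGC (Gly) — missense.
Codon 4: CUA (Leu) → UUA (Leu) — synonymous.
Codon 5: GAC (Asp) → AAC (Asn) — missense.
Codon 9: GGC (Gly) → CGC (Arg) — missense.
Synonymous: 1 of 6.

1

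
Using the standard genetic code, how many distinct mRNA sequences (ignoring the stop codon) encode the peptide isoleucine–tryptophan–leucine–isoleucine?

Ile: 3 codons.
Trp: 1 codon.
Leu: 6 codons.
Ile: 3 codons.
3 × 1 × 6 × 3 = 54.

54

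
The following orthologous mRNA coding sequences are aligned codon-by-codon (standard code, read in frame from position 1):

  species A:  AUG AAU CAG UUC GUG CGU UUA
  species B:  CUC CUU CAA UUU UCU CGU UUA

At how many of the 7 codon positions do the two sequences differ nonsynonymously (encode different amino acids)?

Codon 1: AUG Met / CUC Leu — nonsynonymous.
Codon 2: AAU Asn / CUU Leu — nonsynonymous.
Codon 3: CAG Gln / CAA Gln — synonymous.
Codon 4: UUC Phe / UUU Phe — synonymous.
Codon 5: GUG Val / UCU Ser — nonsynonymous.
Codon 6: CGU Arg / CGU Arg — identical.
Codon 7: UUA Leu / UUA Leu — identical.
Nonsynonymous differences: 3.

3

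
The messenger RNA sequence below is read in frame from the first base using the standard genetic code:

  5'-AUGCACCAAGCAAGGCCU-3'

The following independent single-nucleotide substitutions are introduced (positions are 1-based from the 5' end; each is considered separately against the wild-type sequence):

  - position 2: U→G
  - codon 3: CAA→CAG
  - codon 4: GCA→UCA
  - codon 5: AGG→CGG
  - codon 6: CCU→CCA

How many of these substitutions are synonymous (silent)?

Codon 1: AUG (Met) → AGG (Arg) — missense.
Codon 3: CAA (Gln) → CAG (Gln) — synonymous.
Codon 4: GCA (Ala) → UCA (Ser) — missense.
Codon 5: AGG (Arg) → CGG (Arg) — synonymous.
Codon 6: CCU (Pro) → CCA (Pro) — synonymous.
Synonymous: 3 of 5.

3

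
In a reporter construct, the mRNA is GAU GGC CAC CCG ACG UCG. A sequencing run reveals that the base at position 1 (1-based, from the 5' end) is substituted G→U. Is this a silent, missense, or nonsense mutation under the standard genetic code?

missense

Position 1 falls in codon 1: GAU → Asp.
After the substitution the codon is UAU → Tyr.
Asp ≠ Tyr, so this is a missense mutation.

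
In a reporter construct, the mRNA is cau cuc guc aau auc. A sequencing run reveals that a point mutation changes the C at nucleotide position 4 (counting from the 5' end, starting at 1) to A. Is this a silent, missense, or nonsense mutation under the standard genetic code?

missense

Position 4 falls in codon 2: CUC → Leu.
After the substitution the codon is AUC → Ile.
Leu ≠ Ile, so this is a missense mutation.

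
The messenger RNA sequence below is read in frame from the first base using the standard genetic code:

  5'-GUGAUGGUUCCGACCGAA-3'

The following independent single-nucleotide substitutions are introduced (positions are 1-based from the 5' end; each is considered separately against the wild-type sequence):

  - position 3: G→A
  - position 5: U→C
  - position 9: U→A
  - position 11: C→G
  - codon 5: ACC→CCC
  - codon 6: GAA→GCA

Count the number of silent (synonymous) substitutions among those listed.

Codon 1: GUG (Val) → GUA (Val) — synonymous.
Codon 2: AUG (Met) → ACG (Thr) — missense.
Codon 3: GUU (Val) → GUA (Val) — synonymous.
Codon 4: CCG (Pro) → CGG (Arg) — missense.
Codon 5: ACC (Thr) → CCC (Pro) — missense.
Codon 6: GAA (Glu) → GCA (Ala) — missense.
Synonymous: 2 of 6.

2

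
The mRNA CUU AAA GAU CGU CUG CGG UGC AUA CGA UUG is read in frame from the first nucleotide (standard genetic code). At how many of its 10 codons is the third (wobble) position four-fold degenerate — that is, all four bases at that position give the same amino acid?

5

Codon 1 CUU (Leu): third position 4-fold.
Codon 2 AAA (Lys): third position 2-fold.
Codon 3 GAU (Asp): third position 2-fold.
Codon 4 CGU (Arg): third position 4-fold.
Codon 5 CUG (Leu): third position 4-fold.
Codon 6 CGG (Arg): third position 4-fold.
Codon 7 UGC (Cys): third position 2-fold.
Codon 8 AUA (Ile): third position 3-fold.
Codon 9 CGA (Arg): third position 4-fold.
Codon 10 UUG (Leu): third position 2-fold.
Four-fold degenerate third positions: 5.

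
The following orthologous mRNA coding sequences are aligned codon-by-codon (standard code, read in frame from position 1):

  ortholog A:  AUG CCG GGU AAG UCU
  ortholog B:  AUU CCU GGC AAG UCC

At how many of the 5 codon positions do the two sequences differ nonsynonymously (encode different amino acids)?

1

Codon 1: AUG Met / AUU Ile — nonsynonymous.
Codon 2: CCG Pro / CCU Pro — synonymous.
Codon 3: GGU Gly / GGC Gly — synonymous.
Codon 4: AAG Lys / AAG Lys — identical.
Codon 5: UCU Ser / UCC Ser — synonymous.
Nonsynonymous differences: 1.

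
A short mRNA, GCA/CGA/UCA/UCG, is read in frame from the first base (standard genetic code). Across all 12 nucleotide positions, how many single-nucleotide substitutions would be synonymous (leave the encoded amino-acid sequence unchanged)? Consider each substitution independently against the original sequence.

Codon 1 (GCA, Ala): 3 synonymous substitutions.
Codon 2 (CGA, Arg): 4 synonymous substitutions.
Codon 3 (UCA, Ser): 3 synonymous substitutions.
Codon 4 (UCG, Ser): 3 synonymous substitutions.
Total: 3 + 4 + 3 + 3 = 13.

13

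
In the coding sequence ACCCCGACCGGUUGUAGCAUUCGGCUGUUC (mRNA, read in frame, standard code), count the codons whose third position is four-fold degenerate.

6

Codon 1 ACC (Thr): third position 4-fold.
Codon 2 CCG (Pro): third position 4-fold.
Codon 3 ACC (Thr): third position 4-fold.
Codon 4 GGU (Gly): third position 4-fold.
Codon 5 UGU (Cys): third position 2-fold.
Codon 6 AGC (Ser): third position 2-fold.
Codon 7 AUU (Ile): third position 3-fold.
Codon 8 CGG (Arg): third position 4-fold.
Codon 9 CUG (Leu): third position 4-fold.
Codon 10 UUC (Phe): third position 2-fold.
Four-fold degenerate third positions: 6.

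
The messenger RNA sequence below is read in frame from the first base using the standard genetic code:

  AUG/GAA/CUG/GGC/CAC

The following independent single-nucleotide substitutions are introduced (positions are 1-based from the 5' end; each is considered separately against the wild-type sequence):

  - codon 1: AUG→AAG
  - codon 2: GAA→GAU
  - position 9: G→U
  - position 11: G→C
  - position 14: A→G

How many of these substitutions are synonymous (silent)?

Codon 1: AUG (Met) → AAG (Lys) — missense.
Codon 2: GAA (Glu) → GAU (Asp) — missense.
Codon 3: CUG (Leu) → CUU (Leu) — synonymous.
Codon 4: GGC (Gly) → GCC (Ala) — missense.
Codon 5: CAC (His) → CGC (Arg) — missense.
Synonymous: 1 of 5.

1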